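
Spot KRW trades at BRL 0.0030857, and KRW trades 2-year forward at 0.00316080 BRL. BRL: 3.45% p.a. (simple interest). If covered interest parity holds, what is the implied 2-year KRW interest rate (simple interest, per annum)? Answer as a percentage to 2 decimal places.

2.18%

T = 2 years.
F/S = 0.0031608/0.0030857 = 1.0243381 = (growth of BRL) / (growth of KRW).
BRL growth factor: 1 + 0.0345×2 = 1.069000.
So the KRW growth factor = 1.0436007.
r = (1.0436007 − 1)/2 = 0.021800 → 2.18%.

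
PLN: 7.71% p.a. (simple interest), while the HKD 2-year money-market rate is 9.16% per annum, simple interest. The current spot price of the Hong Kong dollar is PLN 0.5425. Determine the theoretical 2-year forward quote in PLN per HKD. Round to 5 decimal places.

T = 2 years.
PLN accumulates by 1 + 0.0771×2 = 1.154200.
Growth of 1 HKD over T: 1 + 0.0916×2 = 1.183200.
Forward (PLN per HKD) = 0.5425 × 1.154200 / 1.183200 = 0.5292034.

0.52920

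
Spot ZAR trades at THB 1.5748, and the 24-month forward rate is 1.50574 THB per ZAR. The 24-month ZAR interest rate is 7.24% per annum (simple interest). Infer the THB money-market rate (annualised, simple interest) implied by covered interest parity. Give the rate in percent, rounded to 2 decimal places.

4.73%

T = 2 years.
CIP gives F = S · g_THB/g_ZAR, so g_THB/g_ZAR = 1.50574/1.5748 = 0.9561468.
ZAR growth factor: 1 + 0.0724×2 = 1.144800.
So the THB growth factor = 1.0945969.
r = (1.0945969 − 1)/2 = 0.047298 → 4.73%.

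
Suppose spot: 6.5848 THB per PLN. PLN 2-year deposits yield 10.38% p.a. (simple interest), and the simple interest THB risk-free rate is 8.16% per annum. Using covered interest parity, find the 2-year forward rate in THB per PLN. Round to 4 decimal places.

T = 2 years.
THB accumulates by 1 + 0.0816×2 = 1.163200.
Growth of 1 PLN over T: 1 + 0.1038×2 = 1.207600.
CIP: F = S · (grow THB)/(grow PLN) = 6.5848 × 1.163200/1.207600 = 6.342696 THB per PLN.

6.3427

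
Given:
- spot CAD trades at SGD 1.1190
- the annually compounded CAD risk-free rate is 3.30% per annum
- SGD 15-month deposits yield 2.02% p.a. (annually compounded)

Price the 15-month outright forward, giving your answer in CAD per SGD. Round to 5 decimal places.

T = 15/12 years.
SGD growth factor: (1 + 0.0202)^(15/12) = 1.0253134.
CAD accumulates by (1 + 0.0330)^(15/12) = 1.0414188.
CIP: F = S · (grow SGD)/(grow CAD) = 1.119 × 1.0253134/1.0414188 = 1.101695 SGD per CAD.
Invert for CAD per SGD: 1 / 1.101695 = 0.90769.

0.90769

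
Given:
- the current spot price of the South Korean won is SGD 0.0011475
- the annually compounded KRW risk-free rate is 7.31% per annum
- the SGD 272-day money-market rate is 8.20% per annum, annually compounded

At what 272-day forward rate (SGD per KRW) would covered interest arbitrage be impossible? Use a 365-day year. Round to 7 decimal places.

0.0011546

T = 272/365 years.
SGD accumulates by (1 + 0.0820)^(272/365) = 1.0604894.
KRW accumulates by (1 + 0.0731)^(272/365) = 1.0539821.
Forward (SGD per KRW) = 0.0011475 × 1.0604894 / 1.0539821 = 0.001154585.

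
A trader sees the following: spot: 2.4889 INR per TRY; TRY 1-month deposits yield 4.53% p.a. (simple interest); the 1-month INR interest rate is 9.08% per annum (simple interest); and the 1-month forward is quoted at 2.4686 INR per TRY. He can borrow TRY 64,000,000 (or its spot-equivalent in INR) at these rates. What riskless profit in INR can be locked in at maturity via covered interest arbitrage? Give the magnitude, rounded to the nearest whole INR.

T = 1/12 years.
Invest the TRY and cover forward: 64,000,000 × 1.003775 × 2.4686 = INR 158,586,813.76.
Convert at spot and invest in INR: 64,000,000 × 2.4889 × 1.00756666667 = INR 160,494,891.31.
The quoted forward undervalues TRY, so borrow TRY, convert to INR at spot, deposit the INR at 9.08%, and buy TRY forward at 2.4686 to cover the loan.
Profit = 160,494,891.31 − 158,586,813.76 = INR 1,908,078.

INR 1,908,078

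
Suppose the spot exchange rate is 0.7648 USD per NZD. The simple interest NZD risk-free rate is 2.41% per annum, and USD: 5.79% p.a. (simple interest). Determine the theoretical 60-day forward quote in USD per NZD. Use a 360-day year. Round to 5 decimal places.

0.76909

T = 60/360 years.
USD growth factor: 1 + 0.0579×60/360 = 1.009650.
NZD accumulates by 1 + 0.0241×60/360 = 1.0040167.
Forward (USD per NZD) = 0.7648 × 1.009650 / 1.0040167 = 0.7690911.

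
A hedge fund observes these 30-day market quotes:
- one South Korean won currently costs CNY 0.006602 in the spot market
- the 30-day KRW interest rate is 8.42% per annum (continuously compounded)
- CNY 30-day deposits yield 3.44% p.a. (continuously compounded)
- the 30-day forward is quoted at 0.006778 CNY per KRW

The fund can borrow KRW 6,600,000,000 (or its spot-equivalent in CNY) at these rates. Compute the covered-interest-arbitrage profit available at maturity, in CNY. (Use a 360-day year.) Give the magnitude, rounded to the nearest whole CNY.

CNY 1,351,504

T = 30/360 years.
Invest the KRW and cover forward: 6,600,000,000 × 1.0070413411 × 0.006778 = CNY 45,049,792.99.
Convert at spot and invest in CNY: 6,600,000,000 × 0.006602 × 1.0028707795 = CNY 43,698,289.05.
The quoted forward overvalues KRW, so borrow CNY, buy KRW at spot, deposit the KRW at 8.42%, and sell the proceeds forward at 0.006778.
Profit = 45,049,792.99 − 43,698,289.05 = CNY 1,351,504.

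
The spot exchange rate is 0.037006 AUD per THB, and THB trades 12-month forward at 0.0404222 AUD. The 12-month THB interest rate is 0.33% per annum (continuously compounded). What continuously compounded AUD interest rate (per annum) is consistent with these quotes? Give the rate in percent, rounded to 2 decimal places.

T = 1 year.
F/S = 0.0404222/0.037006 = 1.0923148 = (growth of AUD) / (growth of THB).
THB growth factor: e^(0.0033×1) = 1.0033055.
So the AUD growth factor = 1.0959254.
Take logs: ln 1.0959254 / 1 = 0.091599, so 9.16%.

9.16%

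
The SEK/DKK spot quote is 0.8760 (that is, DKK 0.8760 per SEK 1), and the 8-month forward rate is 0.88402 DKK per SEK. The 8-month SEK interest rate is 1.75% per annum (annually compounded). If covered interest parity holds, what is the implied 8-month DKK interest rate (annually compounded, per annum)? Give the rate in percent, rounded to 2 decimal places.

3.15%

T = 8/12 years.
CIP gives F = S · g_DKK/g_SEK, so g_DKK/g_SEK = 0.88402/0.876 = 1.0091553.
SEK growth factor: (1 + 0.0175)^(8/12) = 1.0116329.
Hence g_DKK = 1.0208947.
r = 1.0208947^(12/8) − 1 = 0.031505 → 3.15%.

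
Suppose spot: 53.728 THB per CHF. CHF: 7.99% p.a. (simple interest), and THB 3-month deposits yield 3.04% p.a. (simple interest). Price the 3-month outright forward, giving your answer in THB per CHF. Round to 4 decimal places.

53.0761

T = 3/12 years.
Growth of 1 THB over T: 1 + 0.0304×3/12 = 1.007600.
CHF growth factor: 1 + 0.0799×3/12 = 1.019975.
Forward (THB per CHF) = 53.728 × 1.007600 / 1.019975 = 53.076137.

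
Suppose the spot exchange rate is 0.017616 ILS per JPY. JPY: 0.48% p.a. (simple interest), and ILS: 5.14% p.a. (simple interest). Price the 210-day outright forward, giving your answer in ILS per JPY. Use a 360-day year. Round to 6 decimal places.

0.018094

T = 210/360 years.
Growth of 1 ILS over T: 1 + 0.0514×210/360 = 1.0299833.
JPY growth factor: 1 + 0.0048×210/360 = 1.002800.
Forward (ILS per JPY) = 0.017616 × 1.0299833 / 1.002800 = 0.01809352.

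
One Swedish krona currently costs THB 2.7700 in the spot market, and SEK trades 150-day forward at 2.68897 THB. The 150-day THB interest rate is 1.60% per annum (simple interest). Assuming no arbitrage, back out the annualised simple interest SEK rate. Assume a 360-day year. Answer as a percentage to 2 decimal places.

T = 150/360 years.
By CIP, F/S equals the THB-to-SEK growth ratio: 2.68897/2.77 = 0.9707473.
THB growth factor: 1 + 0.0160×150/360 = 1.0066667.
So the SEK growth factor = 1.0370018.
(1.0370018 − 1)/T = 0.088804, i.e. 8.88%.

8.88%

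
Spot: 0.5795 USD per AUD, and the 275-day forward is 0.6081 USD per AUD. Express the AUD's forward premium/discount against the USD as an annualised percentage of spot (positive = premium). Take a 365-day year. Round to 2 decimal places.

T = 275/365 years.
AUD trades forward at +4.93529% vs spot over the period.
Annualise by dividing by T: 0.0493529 / (275/365) = 0.065505 → 6.55%.

+6.55%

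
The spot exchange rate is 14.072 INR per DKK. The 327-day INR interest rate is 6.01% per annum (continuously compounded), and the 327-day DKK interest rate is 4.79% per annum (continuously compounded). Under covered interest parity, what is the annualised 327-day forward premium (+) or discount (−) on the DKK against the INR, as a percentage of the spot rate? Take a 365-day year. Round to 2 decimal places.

+1.23%

T = 327/365 years.
F = S · g_INR/g_DKK = 14.072 × 1.0553189/1.0438472 = 14.226649.
Annualised premium = (F − S)/S × (1/T) = (14.226649 − 14.072)/14.072 ÷ (327/365) = 1.23%.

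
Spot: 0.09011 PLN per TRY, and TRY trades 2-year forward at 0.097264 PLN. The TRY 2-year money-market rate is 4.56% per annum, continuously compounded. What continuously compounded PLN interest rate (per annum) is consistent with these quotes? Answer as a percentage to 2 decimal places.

8.38%

T = 2 years.
F/S = 0.097264/0.09011 = 1.0793919 = (growth of PLN) / (growth of TRY).
The TRY side grows by e^(0.0456×2) = 1.0954881.
So the PLN growth factor = 1.182461.
r = ln(1.182461)/2 = 0.083799 → 8.38%.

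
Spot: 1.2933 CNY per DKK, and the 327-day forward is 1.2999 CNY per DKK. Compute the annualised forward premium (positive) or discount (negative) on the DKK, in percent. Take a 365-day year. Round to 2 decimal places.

+0.57%

T = 327/365 years.
DKK trades forward at +0.51032% vs spot over the period.
×(1/T) gives 0.57% p.a.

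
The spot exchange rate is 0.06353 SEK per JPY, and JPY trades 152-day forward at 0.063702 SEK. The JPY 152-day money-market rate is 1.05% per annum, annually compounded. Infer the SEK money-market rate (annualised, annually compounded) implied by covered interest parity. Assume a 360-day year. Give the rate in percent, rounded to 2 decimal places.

T = 152/360 years.
CIP gives F = S · g_SEK/g_JPY, so g_SEK/g_JPY = 0.063702/0.06353 = 1.0027074.
The JPY side grows by (1 + 0.0105)^(152/360) = 1.004420.
So the SEK growth factor = 1.0071394.
r = 1.0071394^(360/152) − 1 = 0.016992 → 1.70%.

1.70%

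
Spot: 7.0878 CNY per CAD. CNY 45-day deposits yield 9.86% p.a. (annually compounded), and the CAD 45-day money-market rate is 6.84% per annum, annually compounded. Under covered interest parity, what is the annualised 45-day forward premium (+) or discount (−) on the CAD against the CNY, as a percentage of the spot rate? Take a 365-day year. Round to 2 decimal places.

+2.79%

T = 45/365 years.
No-arbitrage forward: 7.0878 × 1.011661 / 1.0081903 = 7.1121998 CNY/CAD.
Annualised premium = (F − S)/S × (1/T) = (7.1121998 − 7.0878)/7.0878 ÷ (45/365) = 2.79%.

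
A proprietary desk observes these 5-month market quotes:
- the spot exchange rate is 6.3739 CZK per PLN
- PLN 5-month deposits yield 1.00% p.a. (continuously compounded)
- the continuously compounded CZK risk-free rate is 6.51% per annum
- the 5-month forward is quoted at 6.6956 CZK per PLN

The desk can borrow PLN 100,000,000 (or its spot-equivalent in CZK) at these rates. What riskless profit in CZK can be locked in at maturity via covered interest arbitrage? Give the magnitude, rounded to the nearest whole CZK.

CZK 17,439,830

T = 5/12 years.
Keep in PLN, deliver into the forward: 100,000,000·1.00417535929·6.6956 = CZK 672,355,653.57.
Swap to CZK now, deposit: 100,000,000·6.3739·1.02749623177 = CZK 654,915,823.17.
The quoted forward overvalues PLN, so borrow CZK, buy PLN at spot, deposit the PLN at 1.00%, and sell the proceeds forward at 6.6956.
Arbitrage profit = |672,355,653.57 − 654,915,823.17| = CZK 17,439,830.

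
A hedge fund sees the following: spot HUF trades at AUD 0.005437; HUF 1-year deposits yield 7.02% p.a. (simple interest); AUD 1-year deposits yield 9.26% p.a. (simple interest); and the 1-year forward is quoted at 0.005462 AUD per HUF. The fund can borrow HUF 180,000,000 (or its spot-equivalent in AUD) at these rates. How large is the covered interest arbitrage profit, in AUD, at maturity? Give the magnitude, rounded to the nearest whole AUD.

T = 1 year.
Invest the HUF and cover forward: 180,000,000 × 1.070200 × 0.005462 = AUD 1,052,177.83.
Convert at spot and invest in AUD: 180,000,000 × 0.005437 × 1.092600 = AUD 1,069,283.92.
The quoted forward undervalues HUF, so borrow HUF, convert to AUD at spot, deposit the AUD at 9.26%, and buy HUF forward at 0.005462 to cover the loan.
The gap between the two covered legs is AUD 17,106.

AUD 17,106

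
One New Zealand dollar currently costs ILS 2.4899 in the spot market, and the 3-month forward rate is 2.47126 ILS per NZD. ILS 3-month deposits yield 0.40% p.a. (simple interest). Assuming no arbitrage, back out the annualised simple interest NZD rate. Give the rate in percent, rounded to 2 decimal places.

T = 3/12 years.
CIP gives F = S · g_ILS/g_NZD, so g_ILS/g_NZD = 2.47126/2.4899 = 0.9925138.
ILS growth factor: 1 + 0.0040×3/12 = 1.001000.
That pins the NZD growth at 1.0085502.
(1.0085502 − 1)/T = 0.034201, i.e. 3.42%.

3.42%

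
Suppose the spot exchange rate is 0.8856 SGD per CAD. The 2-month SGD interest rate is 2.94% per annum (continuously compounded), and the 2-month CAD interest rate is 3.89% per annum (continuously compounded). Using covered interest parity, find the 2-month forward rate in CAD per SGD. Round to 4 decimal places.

1.1310

T = 2/12 years.
SGD accumulates by e^(0.0294×2/12) = 1.004912.
Growth of 1 CAD over T: e^(0.0389×2/12) = 1.0065044.
So F = 0.8856 × 1.004912 / 1.0065044 = 0.8841989 (SGD/CAD).
Quoted the other way: 1/0.8841989 = 1.1310 CAD per SGD.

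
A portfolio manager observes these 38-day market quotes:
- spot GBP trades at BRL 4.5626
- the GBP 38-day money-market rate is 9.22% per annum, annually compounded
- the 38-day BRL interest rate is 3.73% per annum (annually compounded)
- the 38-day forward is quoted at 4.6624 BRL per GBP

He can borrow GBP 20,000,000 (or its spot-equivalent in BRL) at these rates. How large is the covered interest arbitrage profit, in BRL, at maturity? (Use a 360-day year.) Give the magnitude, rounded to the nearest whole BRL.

BRL 2,514,710

T = 38/360 years.
Route A — deposit GBP, sell forward: 20,000,000 × 1.0093528347 × 4.6624 = BRL 94,120,133.13.
Route B — convert at spot, deposit BRL: 20,000,000 × 4.5626 × 1.0038730503 = BRL 91,605,423.59.
The quoted forward overvalues GBP, so borrow BRL, buy GBP at spot, deposit the GBP at 9.22%, and sell the proceeds forward at 4.6624.
The gap between the two covered legs is BRL 2,514,710.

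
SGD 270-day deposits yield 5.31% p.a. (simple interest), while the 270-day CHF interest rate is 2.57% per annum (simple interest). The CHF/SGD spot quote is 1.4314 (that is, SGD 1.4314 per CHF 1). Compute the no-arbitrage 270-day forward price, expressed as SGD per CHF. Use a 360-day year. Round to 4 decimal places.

T = 270/360 years.
SGD growth factor: 1 + 0.0531×270/360 = 1.039825.
CHF accumulates by 1 + 0.0257×270/360 = 1.019275.
Forward (SGD per CHF) = 1.4314 × 1.039825 / 1.019275 = 1.460259.

1.4603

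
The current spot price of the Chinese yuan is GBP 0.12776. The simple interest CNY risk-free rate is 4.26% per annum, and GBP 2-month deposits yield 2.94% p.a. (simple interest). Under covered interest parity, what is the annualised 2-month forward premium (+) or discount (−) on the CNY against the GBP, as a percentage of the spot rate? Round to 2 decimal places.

-1.31%

T = 2/12 years.
F = S · g_GBP/g_CNY = 0.12776 × 1.004900/1.007100 = 0.12748091.
(F − S)/S ÷ T = (0.12748091 − 0.12776)/0.12776/(2/12) = -0.013107 → -1.31%.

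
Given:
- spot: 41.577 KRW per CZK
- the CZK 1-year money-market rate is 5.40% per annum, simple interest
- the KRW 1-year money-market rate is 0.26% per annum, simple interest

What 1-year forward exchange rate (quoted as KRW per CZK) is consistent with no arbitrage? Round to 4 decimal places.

39.5494

T = 1 year.
KRW growth factor: 1 + 0.0026×1 = 1.002600.
CZK growth factor: 1 + 0.0540×1 = 1.054000.
Forward (KRW per CZK) = 41.577 × 1.002600 / 1.054000 = 39.549431.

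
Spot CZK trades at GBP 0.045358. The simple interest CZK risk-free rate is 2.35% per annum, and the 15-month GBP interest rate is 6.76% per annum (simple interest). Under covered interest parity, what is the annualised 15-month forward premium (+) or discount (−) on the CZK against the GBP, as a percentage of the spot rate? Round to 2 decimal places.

+4.28%

T = 15/12 years.
F = S · g_GBP/g_CZK = 0.045358 × 1.084500/1.029375 = 0.047787008.
(F − S)/S ÷ T = (0.047787008 − 0.045358)/0.045358/(15/12) = 0.042842 → 4.28%.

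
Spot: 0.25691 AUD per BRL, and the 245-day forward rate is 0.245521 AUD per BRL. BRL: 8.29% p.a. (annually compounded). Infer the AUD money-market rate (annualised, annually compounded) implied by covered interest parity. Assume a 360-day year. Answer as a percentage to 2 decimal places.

1.31%

T = 245/360 years.
CIP gives F = S · g_AUD/g_BRL, so g_AUD/g_BRL = 0.245521/0.25691 = 0.9556693.
BRL growth factor: (1 + 0.0829)^(245/360) = 1.055697.
So the AUD growth factor = 1.0088972.
r = 1.0088972^(360/245) − 1 = 0.013101 → 1.31%.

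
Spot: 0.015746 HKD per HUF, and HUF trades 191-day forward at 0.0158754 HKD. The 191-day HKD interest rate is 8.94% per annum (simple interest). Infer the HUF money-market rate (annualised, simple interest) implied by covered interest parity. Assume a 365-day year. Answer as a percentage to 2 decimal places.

7.31%

T = 191/365 years.
CIP gives F = S · g_HKD/g_HUF, so g_HKD/g_HUF = 0.0158754/0.015746 = 1.0082180.
HKD growth factor: 1 + 0.0894×191/365 = 1.0467819.
So the HUF growth factor = 1.0382496.
(1.0382496 − 1)/T = 0.073095, i.e. 7.31%.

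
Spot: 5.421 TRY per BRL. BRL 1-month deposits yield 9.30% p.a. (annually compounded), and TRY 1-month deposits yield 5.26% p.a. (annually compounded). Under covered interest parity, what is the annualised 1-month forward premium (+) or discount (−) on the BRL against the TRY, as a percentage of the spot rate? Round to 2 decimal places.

T = 1/12 years.
F = S · g_TRY/g_BRL = 5.421 × 1.0042811/1.007438 = 5.404013.
Annualised premium = (F − S)/S × (1/T) = (5.404013 − 5.421)/5.421 ÷ (1/12) = -3.76%.

-3.76%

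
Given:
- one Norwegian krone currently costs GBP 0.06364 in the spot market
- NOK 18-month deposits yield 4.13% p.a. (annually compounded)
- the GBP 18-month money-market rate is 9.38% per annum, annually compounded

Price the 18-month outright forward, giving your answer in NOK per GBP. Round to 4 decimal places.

14.5958

T = 18/12 years.
GBP growth factor: (1 + 0.0938)^(18/12) = 1.14394957.
NOK accumulates by (1 + 0.0413)^(18/12) = 1.0625853.
So F = 0.06364 × 1.14394957 / 1.0625853 = 0.068513041 (GBP/NOK).
Quoted the other way: 1/0.068513041 = 14.5958 NOK per GBP.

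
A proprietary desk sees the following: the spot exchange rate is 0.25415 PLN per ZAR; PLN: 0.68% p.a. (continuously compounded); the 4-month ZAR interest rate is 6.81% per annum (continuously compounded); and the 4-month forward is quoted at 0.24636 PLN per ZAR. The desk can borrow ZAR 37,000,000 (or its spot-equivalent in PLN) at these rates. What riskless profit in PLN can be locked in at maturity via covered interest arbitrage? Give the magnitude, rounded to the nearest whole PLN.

T = 4/12 years.
Route A — deposit ZAR, sell forward: 37,000,000 × 1.022959606 × 0.24636 = PLN 9,324,604.16.
Route B — convert at spot, deposit PLN: 37,000,000 × 0.25415 × 1.002269237 = PLN 9,424,888.88.
The quoted forward undervalues ZAR, so borrow ZAR, convert to PLN at spot, deposit the PLN at 0.68%, and buy ZAR forward at 0.24636 to cover the loan.
Profit = 9,424,888.88 − 9,324,604.16 = PLN 100,285.

PLN 100,285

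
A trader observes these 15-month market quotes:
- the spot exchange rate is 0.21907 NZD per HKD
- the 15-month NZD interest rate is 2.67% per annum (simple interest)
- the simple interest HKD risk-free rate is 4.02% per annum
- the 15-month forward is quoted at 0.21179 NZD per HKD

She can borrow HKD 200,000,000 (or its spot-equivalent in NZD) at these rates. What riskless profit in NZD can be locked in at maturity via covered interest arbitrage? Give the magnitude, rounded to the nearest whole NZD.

NZD 789,803

T = 15/12 years.
Invest the HKD and cover forward: 200,000,000 × 1.050250 × 0.21179 = NZD 44,486,489.50.
Convert at spot and invest in NZD: 200,000,000 × 0.21907 × 1.033375 = NZD 45,276,292.25.
The quoted forward undervalues HKD, so borrow HKD, convert to NZD at spot, deposit the NZD at 2.67%, and buy HKD forward at 0.21179 to cover the loan.
Arbitrage profit = |44,486,489.50 − 45,276,292.25| = NZD 789,803.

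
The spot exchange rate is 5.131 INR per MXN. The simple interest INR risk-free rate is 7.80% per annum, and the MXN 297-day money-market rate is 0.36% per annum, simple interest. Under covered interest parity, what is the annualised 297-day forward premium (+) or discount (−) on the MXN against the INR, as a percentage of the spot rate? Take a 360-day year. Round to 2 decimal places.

+7.42%

T = 297/360 years.
No-arbitrage forward: 5.131 × 1.064350 / 1.002970 = 5.445008 INR/MXN.
Annualised premium = (F − S)/S × (1/T) = (5.445008 − 5.131)/5.131 ÷ (297/360) = 7.42%.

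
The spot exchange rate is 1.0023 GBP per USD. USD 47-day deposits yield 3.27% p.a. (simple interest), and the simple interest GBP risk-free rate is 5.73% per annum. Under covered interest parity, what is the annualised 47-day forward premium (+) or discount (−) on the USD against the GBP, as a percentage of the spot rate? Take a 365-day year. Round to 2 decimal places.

T = 47/365 years.
F = S · g_GBP/g_USD = 1.0023 × 1.0073784/1.0042107 = 1.0054617.
Annualised premium = (F − S)/S × (1/T) = (1.0054617 − 1.0023)/1.0023 ÷ (47/365) = 2.45%.

+2.45%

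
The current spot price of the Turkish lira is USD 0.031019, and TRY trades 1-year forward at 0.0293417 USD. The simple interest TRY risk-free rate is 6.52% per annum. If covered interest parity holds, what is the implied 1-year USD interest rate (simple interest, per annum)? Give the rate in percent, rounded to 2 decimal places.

T = 1 year.
By CIP, F/S equals the USD-to-TRY growth ratio: 0.0293417/0.031019 = 0.9459267.
TRY growth factor: 1 + 0.0652×1 = 1.065200.
So the USD growth factor = 1.0076011.
(1.0076011 − 1)/T = 0.007601, i.e. 0.76%.

0.76%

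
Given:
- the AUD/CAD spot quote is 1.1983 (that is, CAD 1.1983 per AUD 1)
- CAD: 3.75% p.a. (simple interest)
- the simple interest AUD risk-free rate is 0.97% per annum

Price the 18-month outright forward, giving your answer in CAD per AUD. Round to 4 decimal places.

1.2476

T = 18/12 years.
CAD growth factor: 1 + 0.0375×18/12 = 1.056250.
Growth of 1 AUD over T: 1 + 0.0097×18/12 = 1.014550.
CIP: F = S · (grow CAD)/(grow AUD) = 1.1983 × 1.056250/1.014550 = 1.247552 CAD per AUD.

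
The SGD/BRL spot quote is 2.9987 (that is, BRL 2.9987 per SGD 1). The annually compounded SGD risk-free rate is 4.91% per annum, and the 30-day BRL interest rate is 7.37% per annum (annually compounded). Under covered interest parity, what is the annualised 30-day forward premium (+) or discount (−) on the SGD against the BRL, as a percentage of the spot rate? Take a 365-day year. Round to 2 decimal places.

T = 30/365 years.
CIP forward (BRL per SGD) = 2.9987 × 1.0058618/1.0039474 = 3.0044181.
(F − S)/S ÷ T = (3.0044181 − 2.9987)/2.9987/(30/365) = 0.023200 → 2.32%.

+2.32%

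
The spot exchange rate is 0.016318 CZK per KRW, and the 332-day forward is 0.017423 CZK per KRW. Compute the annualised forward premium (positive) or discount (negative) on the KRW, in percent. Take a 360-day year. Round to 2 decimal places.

T = 332/360 years.
(F − S)/S = (0.017423 − 0.016318)/0.016318 = 0.0677166.
Annualise by dividing by T: 0.0677166 / (332/360) = 0.073428 → 7.34%.

+7.34%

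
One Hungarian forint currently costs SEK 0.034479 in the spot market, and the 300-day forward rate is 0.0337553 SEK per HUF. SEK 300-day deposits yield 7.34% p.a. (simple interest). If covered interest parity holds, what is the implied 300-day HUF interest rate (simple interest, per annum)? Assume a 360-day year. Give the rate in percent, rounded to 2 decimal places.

10.07%

T = 300/360 years.
By CIP, F/S equals the SEK-to-HUF growth ratio: 0.0337553/0.034479 = 0.9790104.
SEK growth factor: 1 + 0.0734×300/360 = 1.0611667.
That pins the HUF growth at 1.0839177.
r = (1.0839177 − 1)/(300/360) = 0.100701 → 10.07%.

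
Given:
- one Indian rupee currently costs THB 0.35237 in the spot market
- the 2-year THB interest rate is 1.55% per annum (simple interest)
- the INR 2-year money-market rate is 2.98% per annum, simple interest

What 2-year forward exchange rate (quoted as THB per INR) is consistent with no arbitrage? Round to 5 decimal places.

0.34286

T = 2 years.
THB accumulates by 1 + 0.0155×2 = 1.031000.
INR accumulates by 1 + 0.0298×2 = 1.059600.
CIP: F = S · (grow THB)/(grow INR) = 0.35237 × 1.031000/1.059600 = 0.3428591 THB per INR.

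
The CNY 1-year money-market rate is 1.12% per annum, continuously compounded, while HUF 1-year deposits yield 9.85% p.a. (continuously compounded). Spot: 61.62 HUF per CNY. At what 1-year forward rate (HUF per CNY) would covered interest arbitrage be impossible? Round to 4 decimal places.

T = 1 year.
Growth of 1 HUF over T: e^(0.0985×1) = 1.1035144.
Growth of 1 CNY over T: e^(0.0112×1) = 1.01126295.
CIP: F = S · (grow HUF)/(grow CNY) = 61.62 × 1.1035144/1.01126295 = 67.241223 HUF per CNY.

67.2412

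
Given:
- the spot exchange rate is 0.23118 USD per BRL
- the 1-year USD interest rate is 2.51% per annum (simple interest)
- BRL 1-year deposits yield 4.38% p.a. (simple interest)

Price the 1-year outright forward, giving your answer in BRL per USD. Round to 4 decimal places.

4.4045

T = 1 year.
USD growth factor: 1 + 0.0251×1 = 1.025100.
BRL growth factor: 1 + 0.0438×1 = 1.043800.
CIP: F = S · (grow USD)/(grow BRL) = 0.23118 × 1.025100/1.043800 = 0.2270383 USD per BRL.
Quoted the other way: 1/0.2270383 = 4.4045 BRL per USD.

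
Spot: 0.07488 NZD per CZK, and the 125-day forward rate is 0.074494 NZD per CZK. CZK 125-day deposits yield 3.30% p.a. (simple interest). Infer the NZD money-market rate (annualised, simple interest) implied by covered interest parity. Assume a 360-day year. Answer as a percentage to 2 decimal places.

T = 125/360 years.
By CIP, F/S equals the NZD-to-CZK growth ratio: 0.074494/0.07488 = 0.9948451.
The CZK side grows by 1 + 0.0330×125/360 = 1.0114583.
So the NZD growth factor = 1.0062443.
(1.0062443 − 1)/T = 0.017984, i.e. 1.80%.

1.80%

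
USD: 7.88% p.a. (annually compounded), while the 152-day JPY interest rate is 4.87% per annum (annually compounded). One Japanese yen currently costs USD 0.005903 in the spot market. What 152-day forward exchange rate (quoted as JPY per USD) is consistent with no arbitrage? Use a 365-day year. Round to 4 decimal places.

167.4208

T = 152/365 years.
USD growth factor: (1 + 0.0788)^(152/365) = 1.032090713.
Growth of 1 JPY over T: (1 + 0.0487)^(152/365) = 1.01999955.
So F = 0.005903 × 1.032090713 / 1.01999955 = 0.00597297467 (USD/JPY).
Invert for JPY per USD: 1 / 0.00597297467 = 167.4208.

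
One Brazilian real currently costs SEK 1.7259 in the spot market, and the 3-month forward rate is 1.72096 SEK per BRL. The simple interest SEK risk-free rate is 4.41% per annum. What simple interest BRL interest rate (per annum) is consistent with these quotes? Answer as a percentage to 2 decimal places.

5.57%

T = 3/12 years.
By CIP, F/S equals the SEK-to-BRL growth ratio: 1.72096/1.7259 = 0.9971377.
SEK growth factor: 1 + 0.0441×3/12 = 1.011025.
Hence g_BRL = 1.0139272.
(1.0139272 − 1)/T = 0.055709, i.e. 5.57%.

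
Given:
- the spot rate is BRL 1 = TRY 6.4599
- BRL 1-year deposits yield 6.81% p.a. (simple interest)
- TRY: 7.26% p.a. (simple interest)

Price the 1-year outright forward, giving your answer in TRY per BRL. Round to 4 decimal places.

T = 1 year.
Growth of 1 TRY over T: 1 + 0.0726×1 = 1.072600.
BRL growth factor: 1 + 0.0681×1 = 1.068100.
So F = 6.4599 × 1.072600 / 1.068100 = 6.487116 (TRY/BRL).

6.4871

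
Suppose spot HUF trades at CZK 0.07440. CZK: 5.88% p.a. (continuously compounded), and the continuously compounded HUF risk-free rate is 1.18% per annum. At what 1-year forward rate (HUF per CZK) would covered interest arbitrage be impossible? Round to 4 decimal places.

T = 1 year.
CZK accumulates by e^(0.0588×1) = 1.06056311.
HUF growth factor: e^(0.0118×1) = 1.01186989.
Forward (CZK per HUF) = 0.0744 × 1.06056311 / 1.01186989 = 0.077980278.
Invert for HUF per CZK: 1 / 0.077980278 = 12.8238.

12.8238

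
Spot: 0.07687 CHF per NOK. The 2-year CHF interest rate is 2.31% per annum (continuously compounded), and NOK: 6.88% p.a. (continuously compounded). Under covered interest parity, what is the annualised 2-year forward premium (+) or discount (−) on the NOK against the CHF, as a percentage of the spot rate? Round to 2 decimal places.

-4.37%

T = 2 years.
No-arbitrage forward: 0.07687 × 1.0472838 / 1.1475165 = 0.07015560 CHF/NOK.
(F − S)/S ÷ T = (0.07015560 − 0.07687)/0.07687/2 = -0.043674 → -4.37%.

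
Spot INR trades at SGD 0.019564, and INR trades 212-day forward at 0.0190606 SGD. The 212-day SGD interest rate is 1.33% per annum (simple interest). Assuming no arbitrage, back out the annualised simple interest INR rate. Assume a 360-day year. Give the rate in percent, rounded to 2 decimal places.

T = 212/360 years.
CIP gives F = S · g_SGD/g_INR, so g_SGD/g_INR = 0.0190606/0.019564 = 0.9742691.
SGD growth factor: 1 + 0.0133×212/360 = 1.0078322.
That pins the INR growth at 1.0344495.
(1.0344495 − 1)/T = 0.058499, i.e. 5.85%.

5.85%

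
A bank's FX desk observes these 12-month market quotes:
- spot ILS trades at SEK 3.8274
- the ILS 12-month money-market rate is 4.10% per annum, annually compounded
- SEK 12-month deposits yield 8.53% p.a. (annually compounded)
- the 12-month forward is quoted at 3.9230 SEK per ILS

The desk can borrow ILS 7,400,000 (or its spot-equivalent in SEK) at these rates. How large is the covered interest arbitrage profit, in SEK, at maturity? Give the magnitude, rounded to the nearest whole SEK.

SEK 518,253

T = 1 year.
Route A — deposit ILS, sell forward: 7,400,000 × 1.041000 × 3.9230 = SEK 30,220,438.20.
Route B — convert at spot, deposit SEK: 7,400,000 × 3.8274 × 1.085300 = SEK 30,738,691.43.
The quoted forward undervalues ILS, so borrow ILS, convert to SEK at spot, deposit the SEK at 8.53%, and buy ILS forward at 3.9230 to cover the loan.
Profit = 30,738,691.43 − 30,220,438.20 = SEK 518,253.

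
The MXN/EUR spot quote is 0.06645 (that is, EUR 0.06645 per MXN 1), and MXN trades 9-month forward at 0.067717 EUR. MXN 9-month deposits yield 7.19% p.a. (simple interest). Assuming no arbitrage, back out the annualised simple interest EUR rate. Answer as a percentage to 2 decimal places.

T = 9/12 years.
CIP gives F = S · g_EUR/g_MXN, so g_EUR/g_MXN = 0.067717/0.06645 = 1.0190670.
MXN growth factor: 1 + 0.0719×9/12 = 1.053925.
So the EUR growth factor = 1.0740202.
r = (1.0740202 − 1)/(9/12) = 0.098694 → 9.87%.

9.87%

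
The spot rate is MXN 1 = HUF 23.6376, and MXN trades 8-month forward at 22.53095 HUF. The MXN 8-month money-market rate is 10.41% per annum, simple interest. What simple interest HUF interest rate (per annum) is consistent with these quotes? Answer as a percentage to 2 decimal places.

2.90%

T = 8/12 years.
By CIP, F/S equals the HUF-to-MXN growth ratio: 22.53095/23.6376 = 0.9531826.
The MXN side grows by 1 + 0.1041×8/12 = 1.069400.
Hence g_HUF = 1.0193335.
r = (1.0193335 − 1)/(8/12) = 0.029000 → 2.90%.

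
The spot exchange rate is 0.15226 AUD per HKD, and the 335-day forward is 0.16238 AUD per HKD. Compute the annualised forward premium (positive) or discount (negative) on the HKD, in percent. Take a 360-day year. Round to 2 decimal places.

+7.14%

T = 335/360 years.
(F − S)/S = (0.16238 − 0.15226)/0.15226 = 0.0664653.
Annualise by dividing by T: 0.0664653 / (335/360) = 0.071425 → 7.14%.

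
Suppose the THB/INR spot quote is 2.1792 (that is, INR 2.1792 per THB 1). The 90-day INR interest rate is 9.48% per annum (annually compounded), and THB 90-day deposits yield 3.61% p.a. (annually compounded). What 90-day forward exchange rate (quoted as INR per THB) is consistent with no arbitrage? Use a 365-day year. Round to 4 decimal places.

T = 90/365 years.
Growth of 1 INR over T: (1 + 0.0948)^(90/365) = 1.022584.
Growth of 1 THB over T: (1 + 0.0361)^(90/365) = 1.0087828.
So F = 2.1792 × 1.022584 / 1.0087828 = 2.209014 (INR/THB).

2.2090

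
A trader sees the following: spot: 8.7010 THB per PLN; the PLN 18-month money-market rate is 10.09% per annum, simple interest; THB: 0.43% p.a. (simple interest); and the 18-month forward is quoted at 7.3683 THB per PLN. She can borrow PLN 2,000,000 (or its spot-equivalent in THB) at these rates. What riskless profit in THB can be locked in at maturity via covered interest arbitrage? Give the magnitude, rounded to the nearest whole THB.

THB 547,258

T = 18/12 years.
Invest the PLN and cover forward: 2,000,000 × 1.151350 × 7.3683 = THB 16,966,984.41.
Convert at spot and invest in THB: 2,000,000 × 8.7010 × 1.006450 = THB 17,514,242.90.
The quoted forward undervalues PLN, so borrow PLN, convert to THB at spot, deposit the THB at 0.43%, and buy PLN forward at 7.3683 to cover the loan.
Profit = 17,514,242.90 − 16,966,984.41 = THB 547,258.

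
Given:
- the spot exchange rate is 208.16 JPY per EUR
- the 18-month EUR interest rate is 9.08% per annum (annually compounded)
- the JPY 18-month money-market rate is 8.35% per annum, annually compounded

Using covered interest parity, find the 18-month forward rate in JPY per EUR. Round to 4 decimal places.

T = 18/12 years.
JPY growth factor: (1 + 0.0835)^(18/12) = 1.127829301.
EUR growth factor: (1 + 0.0908)^(18/12) = 1.139246476.
So F = 208.16 × 1.127829301 / 1.139246476 = 206.073885 (JPY/EUR).

206.0739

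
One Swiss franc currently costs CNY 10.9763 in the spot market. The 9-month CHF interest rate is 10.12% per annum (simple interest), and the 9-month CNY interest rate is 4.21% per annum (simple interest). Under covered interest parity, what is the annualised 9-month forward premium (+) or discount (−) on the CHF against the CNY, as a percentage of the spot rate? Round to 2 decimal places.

-5.49%

T = 9/12 years.
CIP forward (CNY per CHF) = 10.9763 × 1.031575/1.075900 = 10.5240977.
(F − S)/S ÷ T = (10.5240977 − 10.9763)/10.9763/(9/12) = -0.054931 → -5.49%.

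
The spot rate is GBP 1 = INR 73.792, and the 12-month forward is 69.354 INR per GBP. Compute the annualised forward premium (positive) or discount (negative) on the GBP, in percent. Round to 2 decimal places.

T = 1 year.
Period premium: (69.354 − 73.792)/73.792 = -0.0601420.
Per annum: -0.0601420 / 1 = -0.060142 = -6.01%.

-6.01%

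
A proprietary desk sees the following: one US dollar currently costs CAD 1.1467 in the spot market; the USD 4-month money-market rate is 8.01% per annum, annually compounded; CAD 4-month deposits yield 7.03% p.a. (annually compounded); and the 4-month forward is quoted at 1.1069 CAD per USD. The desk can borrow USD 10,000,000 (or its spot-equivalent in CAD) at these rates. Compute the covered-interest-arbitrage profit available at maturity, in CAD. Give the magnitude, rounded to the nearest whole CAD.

T = 4/12 years.
Invest the USD and cover forward: 10,000,000 × 1.0260172332 × 1.1069 = CAD 11,356,984.75.
Convert at spot and invest in CAD: 10,000,000 × 1.1467 × 1.0229047025 = CAD 11,729,648.22.
The quoted forward undervalues USD, so borrow USD, convert to CAD at spot, deposit the CAD at 7.03%, and buy USD forward at 1.1069 to cover the loan.
The gap between the two covered legs is CAD 372,663.

CAD 372,663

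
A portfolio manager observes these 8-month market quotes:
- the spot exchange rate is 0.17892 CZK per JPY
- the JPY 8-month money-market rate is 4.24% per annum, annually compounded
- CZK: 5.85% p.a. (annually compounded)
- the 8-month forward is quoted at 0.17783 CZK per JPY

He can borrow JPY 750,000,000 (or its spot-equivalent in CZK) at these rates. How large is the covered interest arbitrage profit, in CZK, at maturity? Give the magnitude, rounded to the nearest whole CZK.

CZK 2,257,323

T = 8/12 years.
Invest the JPY and cover forward: 750,000,000 × 1.02807058921 × 0.17783 = CZK 137,116,344.66.
Convert at spot and invest in CZK: 750,000,000 × 0.17892 × 1.03862931175 = CZK 139,373,667.34.
The quoted forward undervalues JPY, so borrow JPY, convert to CZK at spot, deposit the CZK at 5.85%, and buy JPY forward at 0.17783 to cover the loan.
Arbitrage profit = |137,116,344.66 − 139,373,667.34| = CZK 2,257,323.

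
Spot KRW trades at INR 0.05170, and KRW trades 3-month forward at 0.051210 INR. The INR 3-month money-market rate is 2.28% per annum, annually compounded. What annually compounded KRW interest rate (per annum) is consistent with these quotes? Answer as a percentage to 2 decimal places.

T = 3/12 years.
By CIP, F/S equals the INR-to-KRW growth ratio: 0.05121/0.0517 = 0.9905222.
The INR side grows by (1 + 0.0228)^(3/12) = 1.0056519.
That pins the KRW growth at 1.0152745.
r = 1.0152745^(12/3) − 1 = 0.062512 → 6.25%.

6.25%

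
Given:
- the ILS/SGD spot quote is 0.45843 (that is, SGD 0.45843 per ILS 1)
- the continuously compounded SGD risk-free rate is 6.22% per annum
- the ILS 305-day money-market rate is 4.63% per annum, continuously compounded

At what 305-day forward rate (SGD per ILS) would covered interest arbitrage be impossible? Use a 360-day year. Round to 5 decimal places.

0.46465

T = 305/360 years.
SGD accumulates by e^(0.0622×305/360) = 1.0541104.
ILS accumulates by e^(0.0463×305/360) = 1.0400059.
CIP: F = S · (grow SGD)/(grow ILS) = 0.45843 × 1.0541104/1.0400059 = 0.4646472 SGD per ILS.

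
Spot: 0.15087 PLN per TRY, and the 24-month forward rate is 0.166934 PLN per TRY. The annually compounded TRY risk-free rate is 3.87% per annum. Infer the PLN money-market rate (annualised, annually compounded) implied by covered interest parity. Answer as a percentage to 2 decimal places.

9.26%

T = 2 years.
By CIP, F/S equals the PLN-to-TRY growth ratio: 0.166934/0.15087 = 1.1064758.
The TRY side grows by (1 + 0.0387)^2 = 1.0788977.
That pins the PLN growth at 1.1937742.
r = 1.1937742^(1/2) − 1 = 0.092600 → 9.26%.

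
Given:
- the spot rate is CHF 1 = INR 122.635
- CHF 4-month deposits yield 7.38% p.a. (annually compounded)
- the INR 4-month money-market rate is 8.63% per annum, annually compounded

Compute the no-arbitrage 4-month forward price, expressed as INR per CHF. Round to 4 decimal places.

T = 4/12 years.
Growth of 1 INR over T: (1 + 0.0863)^(4/12) = 1.027976673.
Growth of 1 CHF over T: (1 + 0.0738)^(4/12) = 1.024018493.
CIP: F = S · (grow INR)/(grow CHF) = 122.635 × 1.027976673/1.024018493 = 123.109026 INR per CHF.

123.1090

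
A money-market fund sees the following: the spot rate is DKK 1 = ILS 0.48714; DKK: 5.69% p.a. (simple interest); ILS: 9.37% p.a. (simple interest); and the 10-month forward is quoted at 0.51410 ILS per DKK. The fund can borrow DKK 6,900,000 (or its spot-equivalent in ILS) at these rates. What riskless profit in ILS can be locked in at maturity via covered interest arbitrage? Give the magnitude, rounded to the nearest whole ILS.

ILS 91,766

T = 10/12 years.
Invest the DKK and cover forward: 6,900,000 × 1.047416667 × 0.51410 = ILS 3,715,490.67.
Convert at spot and invest in ILS: 6,900,000 × 0.48714 × 1.078083333 = ILS 3,623,724.85.
The quoted forward overvalues DKK, so borrow ILS, buy DKK at spot, deposit the DKK at 5.69%, and sell the proceeds forward at 0.51410.
Profit = 3,715,490.67 − 3,623,724.85 = ILS 91,766.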